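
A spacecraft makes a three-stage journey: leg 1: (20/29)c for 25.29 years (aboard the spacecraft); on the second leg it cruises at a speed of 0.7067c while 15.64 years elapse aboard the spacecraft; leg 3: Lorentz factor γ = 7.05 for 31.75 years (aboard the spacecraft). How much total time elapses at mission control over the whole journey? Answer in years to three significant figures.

Δt = 281 years

Leg 1: γ = 1/√(1 − (20/29)²) = 29/21 ≈ 1.381; Δt_1 = 1.381 × 25.29 = 34.92 years.
Leg 2: γ = 1/√(1 − 0.7067²) = 1/√0.5006 = 1.413; Δt_2 = 1.413 × 15.64 = 22.11 years.
Leg 3: γ = 7.05; Δt_3 = 7.050 × 31.75 = 223.8 years.
Total: 34.92 + 22.11 + 223.8 years.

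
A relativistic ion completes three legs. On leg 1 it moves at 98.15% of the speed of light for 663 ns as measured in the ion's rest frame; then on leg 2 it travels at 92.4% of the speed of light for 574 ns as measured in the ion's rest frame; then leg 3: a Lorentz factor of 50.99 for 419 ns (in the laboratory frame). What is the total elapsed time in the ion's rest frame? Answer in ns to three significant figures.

τ = 1250 ns

Leg 1: 663 ns is already measured in the ion's rest frame.
Leg 2: 574 ns is already measured in the ion's rest frame.
Leg 3: γ = 50.99; τ_3 = 419/50.99 = 8.217 ns.
Total: 663.0 + 574.0 + 8.217 ns.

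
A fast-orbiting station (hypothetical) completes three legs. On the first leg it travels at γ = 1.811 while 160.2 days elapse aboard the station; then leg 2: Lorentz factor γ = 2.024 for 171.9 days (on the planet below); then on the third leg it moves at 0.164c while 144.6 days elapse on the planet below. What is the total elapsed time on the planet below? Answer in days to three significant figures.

Leg 1: γ = 1.811; Δt_1 = 1.811 × 160.2 = 290.1 days.
Leg 2: 171.9 days is already measured on the planet below.
Leg 3: 144.6 days is already measured on the planet below.
Total: 290.1 + 171.9 + 144.6 days.

Δt = 607 days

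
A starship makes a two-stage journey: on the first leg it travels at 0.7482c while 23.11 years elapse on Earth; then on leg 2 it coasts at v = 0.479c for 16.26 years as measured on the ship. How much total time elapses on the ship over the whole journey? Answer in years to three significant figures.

Leg 1: γ = 1/√(1 − 0.7482²) = 1/√0.4402 = 1.507; τ_1 = 23.11/1.507 = 15.33 years.
Leg 2: 16.26 years is already measured on the ship.
Total: 15.33 + 16.26 years.

τ = 31.6 years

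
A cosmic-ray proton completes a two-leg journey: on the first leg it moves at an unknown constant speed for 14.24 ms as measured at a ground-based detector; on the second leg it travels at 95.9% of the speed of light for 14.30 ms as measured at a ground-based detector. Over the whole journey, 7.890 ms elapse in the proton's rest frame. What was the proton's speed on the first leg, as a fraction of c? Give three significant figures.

Leg 1: speed unknown; τ_1 = 14.24/γ_1.
Leg 2: β = 0.959; γ = 1/√(1 − 0.959²) = 1/√0.08032 = 3.529; τ_2 = 14.30/3.529 = 4.053 ms.
Total proper time: τ_1 + 4.053 = 7.890, so τ_1 = 7.890 − 4.053 = 3.837 ms.
γ_1 = 14.24/3.837 = 3.711; β = √(1 − 1/γ²) = √0.9274.

β = 0.963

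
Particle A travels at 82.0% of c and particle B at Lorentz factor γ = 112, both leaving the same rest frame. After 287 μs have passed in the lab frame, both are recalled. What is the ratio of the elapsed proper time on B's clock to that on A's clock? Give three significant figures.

τ_B/τ_A = 0.0156

A: β = 0.820; γ = 1/√(1 − 0.820²) = 1/√0.3276 = 1.747. B: γ = 112.
τ_A/τ_B = γ_B/γ_A = 112.0/1.747 = 64.10, so τ_B/τ_A = 0.01560.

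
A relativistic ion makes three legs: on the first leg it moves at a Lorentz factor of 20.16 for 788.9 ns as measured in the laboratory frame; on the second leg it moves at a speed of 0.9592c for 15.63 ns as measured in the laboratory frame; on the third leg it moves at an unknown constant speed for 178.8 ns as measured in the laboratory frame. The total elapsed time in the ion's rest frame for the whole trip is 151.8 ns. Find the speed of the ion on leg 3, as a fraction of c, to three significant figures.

Leg 1: γ = 20.16; τ_1 = 788.9/20.16 = 39.13 ns.
Leg 2: γ = 1/√(1 − 0.9592²) = 1/√0.07994 = 3.537; τ_2 = 15.63/3.537 = 4.419 ns.
Leg 3: speed unknown; τ_3 = 178.8/γ_3.
Total proper time: 39.13 + 4.419 + τ_3 = 151.8, so τ_3 = 151.8 − 43.55 = 108.2 ns.
γ_3 = 178.8/108.2 = 1.652; β = √(1 − 1/γ²) = √0.6335.

β = 0.796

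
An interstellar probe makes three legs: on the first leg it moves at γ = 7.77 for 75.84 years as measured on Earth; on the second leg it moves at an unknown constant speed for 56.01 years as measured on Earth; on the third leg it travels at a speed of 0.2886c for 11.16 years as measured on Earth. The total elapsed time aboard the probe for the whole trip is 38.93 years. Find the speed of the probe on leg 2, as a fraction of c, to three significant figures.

β = 0.944

Leg 1: γ = 7.77; τ_1 = 75.84/7.770 = 9.761 years.
Leg 2: speed unknown; τ_2 = 56.01/γ_2.
Leg 3: γ = 1/√(1 − 0.2886²) = 1/√0.9167 = 1.044; τ_3 = 11.16/1.044 = 10.69 years.
Total proper time: 9.761 + τ_2 + 10.69 = 38.93, so τ_2 = 38.93 − 20.45 = 18.48 years.
γ_2 = 56.01/18.48 = 3.030; β = √(1 − 1/γ²) = √0.8911.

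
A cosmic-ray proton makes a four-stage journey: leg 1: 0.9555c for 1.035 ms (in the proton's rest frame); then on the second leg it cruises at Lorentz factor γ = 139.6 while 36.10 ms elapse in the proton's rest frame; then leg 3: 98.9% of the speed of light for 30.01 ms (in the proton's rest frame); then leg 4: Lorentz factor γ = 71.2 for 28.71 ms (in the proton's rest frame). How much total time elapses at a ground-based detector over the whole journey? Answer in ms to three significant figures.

Leg 1: γ = 1/√(1 − 0.9555²) = 1/√0.08702 = 3.390; Δt_1 = 3.390 × 1.035 = 3.509 ms.
Leg 2: γ = 139.6; Δt_2 = 139.6 × 36.10 = 5040 ms.
Leg 3: β = 0.989; γ = 1/√(1 − 0.989²) = 1/√0.02188 = 6.761; Δt_3 = 6.761 × 30.01 = 202.9 ms.
Leg 4: γ = 71.2; Δt_4 = 71.20 × 28.71 = 2044 ms.
Total: 3.509 + 5040 + 202.9 + 2044 ms.

Δt = 7290 ms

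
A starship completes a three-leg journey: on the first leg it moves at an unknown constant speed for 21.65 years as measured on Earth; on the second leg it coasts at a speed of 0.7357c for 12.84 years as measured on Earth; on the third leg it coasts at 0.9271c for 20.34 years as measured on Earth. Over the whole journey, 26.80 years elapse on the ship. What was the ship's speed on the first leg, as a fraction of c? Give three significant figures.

Leg 1: speed unknown; τ_1 = 21.65/γ_1.
Leg 2: γ = 1/√(1 − 0.7357²) = 1/√0.4587 = 1.476; τ_2 = 12.84/1.476 = 8.697 years.
Leg 3: γ = 1/√(1 − 0.9271²) = 1/√0.1405 = 2.668; τ_3 = 20.34/2.668 = 7.624 years.
Total proper time: τ_1 + 8.697 + 7.624 = 26.80, so τ_1 = 26.80 − 16.32 = 10.48 years.
γ_1 = 21.65/10.48 = 2.066; β = √(1 − 1/γ²) = √0.7657.

β = 0.875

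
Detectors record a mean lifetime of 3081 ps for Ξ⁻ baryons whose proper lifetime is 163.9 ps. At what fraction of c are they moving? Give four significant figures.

γ = Δt/τ₀ = 3081/163.9 = 18.80
β = √(1 − 1/γ²) = √(1 − 0.002830) = √0.9972

β = 0.9986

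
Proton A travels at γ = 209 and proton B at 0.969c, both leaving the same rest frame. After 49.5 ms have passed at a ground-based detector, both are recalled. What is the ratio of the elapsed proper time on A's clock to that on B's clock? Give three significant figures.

τ_A/τ_B = 0.0194

A: γ = 209. B: γ = 1/√(1 − 0.969²) = 1/√0.06104 = 4.048.
τ_A/τ_B = γ_B/γ_A = 4.048/209.0 = 0.01937, so τ_A/τ_B = 0.01937.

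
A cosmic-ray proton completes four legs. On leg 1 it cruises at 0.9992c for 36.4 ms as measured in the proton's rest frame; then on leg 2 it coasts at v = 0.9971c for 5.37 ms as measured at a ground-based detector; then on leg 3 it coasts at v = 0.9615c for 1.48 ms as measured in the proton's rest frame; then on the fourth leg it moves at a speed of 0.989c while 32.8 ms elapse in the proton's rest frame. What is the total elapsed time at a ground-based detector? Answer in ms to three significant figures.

Leg 1: γ = 1/√(1 − 0.9992²) = 1/√0.001599 = 25.01; Δt_1 = 25.01 × 36.4 = 910.2 ms.
Leg 2: 5.37 ms is already measured at a ground-based detector.
Leg 3: γ = 1/√(1 − 0.9615²) = 1/√0.07552 = 3.639; Δt_3 = 3.639 × 1.48 = 5.386 ms.
Leg 4: γ = 1/√(1 − 0.989²) = 1/√0.02188 = 6.761; Δt_4 = 6.761 × 32.8 = 221.7 ms.
Total: 910.2 + 5.370 + 5.386 + 221.7 ms.

Δt = 1140 ms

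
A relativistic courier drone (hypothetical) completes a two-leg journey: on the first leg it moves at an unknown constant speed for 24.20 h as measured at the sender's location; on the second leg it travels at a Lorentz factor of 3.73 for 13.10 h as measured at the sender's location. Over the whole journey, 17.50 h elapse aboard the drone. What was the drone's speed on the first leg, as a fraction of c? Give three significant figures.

Leg 1: speed unknown; τ_1 = 24.20/γ_1.
Leg 2: γ = 3.73; τ_2 = 13.10/3.730 = 3.512 h.
Total proper time: τ_1 + 3.512 = 17.50, so τ_1 = 17.50 − 3.512 = 13.99 h.
γ_1 = 24.20/13.99 = 1.730; β = √(1 − 1/γ²) = √0.6659.

β = 0.816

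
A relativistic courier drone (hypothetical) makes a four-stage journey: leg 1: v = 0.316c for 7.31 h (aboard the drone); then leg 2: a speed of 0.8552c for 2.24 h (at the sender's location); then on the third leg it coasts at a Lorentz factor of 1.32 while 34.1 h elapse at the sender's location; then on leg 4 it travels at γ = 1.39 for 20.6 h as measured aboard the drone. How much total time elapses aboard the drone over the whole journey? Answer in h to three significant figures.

τ = 54.9 h

Leg 1: 7.31 h is already measured aboard the drone.
Leg 2: γ = 1/√(1 − 0.8552²) = 1/√0.2686 = 1.929; τ_2 = 2.24/1.929 = 1.161 h.
Leg 3: γ = 1.32; τ_3 = 34.1/1.320 = 25.83 h.
Leg 4: 20.6 h is already measured aboard the drone.
Total: 7.310 + 1.161 + 25.83 + 20.60 h.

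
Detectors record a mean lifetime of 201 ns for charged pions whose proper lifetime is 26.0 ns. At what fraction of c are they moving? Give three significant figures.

v = 0.992c

γ = Δt/τ₀ = 201/26.0 = 7.731
β = √(1 − 1/γ²) = √(1 − 0.01673) = √0.9833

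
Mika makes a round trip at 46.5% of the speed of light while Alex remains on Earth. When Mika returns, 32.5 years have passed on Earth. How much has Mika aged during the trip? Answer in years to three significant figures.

τ = 28.8 years

β = 0.465; γ = 1/√(1 − 0.465²) = 1/√0.7838 = 1.130
Mika's clock measures proper time along the trip: τ = Δt/γ = 32.5/1.130 years.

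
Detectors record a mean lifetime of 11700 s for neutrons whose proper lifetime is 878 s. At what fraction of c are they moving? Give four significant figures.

γ = Δt/τ₀ = 11700/878 = 13.33
β = √(1 − 1/γ²) = √(1 − 0.005631) = √0.9944

β = 0.9972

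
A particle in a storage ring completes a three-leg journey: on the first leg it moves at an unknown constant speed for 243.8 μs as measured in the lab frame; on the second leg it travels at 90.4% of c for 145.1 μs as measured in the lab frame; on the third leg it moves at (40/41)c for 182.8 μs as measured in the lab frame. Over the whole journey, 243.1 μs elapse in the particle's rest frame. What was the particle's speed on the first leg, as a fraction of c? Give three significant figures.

Leg 1: speed unknown; τ_1 = 243.8/γ_1.
Leg 2: β = 0.904; γ = 1/√(1 − 0.904²) = 1/√0.1828 = 2.339; τ_2 = 145.1/2.339 = 62.03 μs.
Leg 3: γ = 1/√(1 − (40/41)²) = 41/9 ≈ 4.556; τ_3 = 182.8/4.556 = 40.13 μs.
Total proper time: τ_1 + 62.03 + 40.13 = 243.1, so τ_1 = 243.1 − 102.2 = 140.9 μs.
γ_1 = 243.8/140.9 = 1.730; β = √(1 − 1/γ²) = √0.6658.

β = 0.816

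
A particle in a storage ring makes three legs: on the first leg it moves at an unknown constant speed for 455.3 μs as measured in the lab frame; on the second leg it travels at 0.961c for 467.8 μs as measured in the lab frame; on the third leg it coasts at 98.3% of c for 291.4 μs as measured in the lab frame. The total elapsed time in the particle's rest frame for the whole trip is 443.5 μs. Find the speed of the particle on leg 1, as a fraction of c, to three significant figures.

Leg 1: speed unknown; τ_1 = 455.3/γ_1.
Leg 2: γ = 1/√(1 − 0.961²) = 1/√0.07648 = 3.616; τ_2 = 467.8/3.616 = 129.4 μs.
Leg 3: β = 0.983; γ = 1/√(1 − 0.983²) = 1/√0.03371 = 5.446; τ_3 = 291.4/5.446 = 53.50 μs.
Total proper time: τ_1 + 129.4 + 53.50 = 443.5, so τ_1 = 443.5 − 182.9 = 260.6 μs.
γ_1 = 455.3/260.6 = 1.747; β = √(1 − 1/γ²) = √0.6723.

β = 0.820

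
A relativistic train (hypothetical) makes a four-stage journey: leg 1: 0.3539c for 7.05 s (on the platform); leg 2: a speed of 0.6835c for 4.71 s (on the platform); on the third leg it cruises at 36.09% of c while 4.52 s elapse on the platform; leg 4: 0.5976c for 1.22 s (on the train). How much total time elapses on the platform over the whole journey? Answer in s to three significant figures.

Leg 1: 7.05 s is already measured on the platform.
Leg 2: 4.71 s is already measured on the platform.
Leg 3: 4.52 s is already measured on the platform.
Leg 4: γ = 1/√(1 − 0.5976²) = 1/√0.6429 = 1.247; Δt_4 = 1.247 × 1.22 = 1.522 s.
Total: 7.050 + 4.710 + 4.520 + 1.522 s.

Δt = 17.8 s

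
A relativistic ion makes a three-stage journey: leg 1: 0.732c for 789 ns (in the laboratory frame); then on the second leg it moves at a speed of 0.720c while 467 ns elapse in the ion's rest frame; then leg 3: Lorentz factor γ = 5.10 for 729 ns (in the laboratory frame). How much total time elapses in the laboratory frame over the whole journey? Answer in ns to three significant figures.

Leg 1: 789 ns is already measured in the laboratory frame.
Leg 2: γ = 1/√(1 − 0.720²) = 1/√0.4816 = 1.441; Δt_2 = 1.441 × 467 = 672.9 ns.
Leg 3: 729 ns is already measured in the laboratory frame.
Total: 789.0 + 672.9 + 729.0 ns.

Δt = 2190 ns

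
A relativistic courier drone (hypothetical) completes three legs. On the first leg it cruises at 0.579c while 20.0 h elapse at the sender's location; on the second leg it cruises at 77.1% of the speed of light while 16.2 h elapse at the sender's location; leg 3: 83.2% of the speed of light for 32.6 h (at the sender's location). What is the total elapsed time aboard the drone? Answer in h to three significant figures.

Leg 1: γ = 1/√(1 − 0.579²) = 1/√0.6648 = 1.227; τ_1 = 20.0/1.227 = 16.31 h.
Leg 2: β = 0.771; γ = 1/√(1 − 0.771²) = 1/√0.4056 = 1.570; τ_2 = 16.2/1.570 = 10.32 h.
Leg 3: β = 0.832; γ = 1/√(1 − 0.832²) = 1/√0.3078 = 1.803; τ_3 = 32.6/1.803 = 18.09 h.
Total: 16.31 + 10.32 + 18.09 h.

τ = 44.7 h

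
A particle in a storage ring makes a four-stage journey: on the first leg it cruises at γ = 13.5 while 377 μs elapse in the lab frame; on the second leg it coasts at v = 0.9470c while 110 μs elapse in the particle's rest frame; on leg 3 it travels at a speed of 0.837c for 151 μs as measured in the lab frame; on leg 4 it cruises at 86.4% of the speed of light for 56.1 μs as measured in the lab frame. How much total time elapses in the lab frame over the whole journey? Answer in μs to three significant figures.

Leg 1: 377 μs is already measured in the lab frame.
Leg 2: γ = 1/√(1 − 0.9470²) = 1/√0.1032 = 3.113; Δt_2 = 3.113 × 110 = 342.4 μs.
Leg 3: 151 μs is already measured in the lab frame.
Leg 4: 56.1 μs is already measured in the lab frame.
Total: 377.0 + 342.4 + 151.0 + 56.10 μs.

Δt = 927 μs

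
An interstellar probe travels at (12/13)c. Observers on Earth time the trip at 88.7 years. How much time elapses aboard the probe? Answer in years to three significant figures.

τ = 34.1 years

γ = 1/√(1 − (12/13)²) = 13/5 = 2.600
The interval measured on Earth is the dilated one; the clock aboard the probe measures the proper time τ = Δt/γ = 88.7/2.600 years.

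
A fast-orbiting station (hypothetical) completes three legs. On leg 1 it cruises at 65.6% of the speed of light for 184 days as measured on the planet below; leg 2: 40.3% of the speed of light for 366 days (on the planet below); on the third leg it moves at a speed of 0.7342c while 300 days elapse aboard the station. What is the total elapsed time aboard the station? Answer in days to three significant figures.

Leg 1: β = 0.656; γ = 1/√(1 − 0.656²) = 1/√0.5697 = 1.325; τ_1 = 184/1.325 = 138.9 days.
Leg 2: β = 0.403; γ = 1/√(1 − 0.403²) = 1/√0.8376 = 1.093; τ_2 = 366/1.093 = 335.0 days.
Leg 3: 300 days is already measured aboard the station.
Total: 138.9 + 335.0 + 300.0 days.

τ = 774 days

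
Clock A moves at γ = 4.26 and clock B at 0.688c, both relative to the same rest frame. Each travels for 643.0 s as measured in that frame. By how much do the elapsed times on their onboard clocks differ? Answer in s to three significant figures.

|τ_A − τ_B| = 316 s

A: γ = 4.26; τ_A = 643.0/4.260 = 150.9 s.
B: γ = 1/√(1 − 0.688²) = 1/√0.5267 = 1.378; τ_B = 643.0/1.378 = 466.6 s.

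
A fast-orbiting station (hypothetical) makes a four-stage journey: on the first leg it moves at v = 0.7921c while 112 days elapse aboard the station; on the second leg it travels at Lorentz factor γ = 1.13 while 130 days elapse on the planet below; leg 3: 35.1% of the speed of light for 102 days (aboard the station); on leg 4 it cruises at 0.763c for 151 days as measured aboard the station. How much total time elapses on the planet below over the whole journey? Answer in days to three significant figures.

Δt = 656 days

Leg 1: γ = 1/√(1 − 0.7921²) = 1/√0.3726 = 1.638; Δt_1 = 1.638 × 112 = 183.5 days.
Leg 2: 130 days is already measured on the planet below.
Leg 3: β = 0.351; γ = 1/√(1 − 0.351²) = 1/√0.8768 = 1.068; Δt_3 = 1.068 × 102 = 108.9 days.
Leg 4: γ = 1/√(1 − 0.763²) = 1/√0.4178 = 1.547; Δt_4 = 1.547 × 151 = 233.6 days.
Total: 183.5 + 130.0 + 108.9 + 233.6 days.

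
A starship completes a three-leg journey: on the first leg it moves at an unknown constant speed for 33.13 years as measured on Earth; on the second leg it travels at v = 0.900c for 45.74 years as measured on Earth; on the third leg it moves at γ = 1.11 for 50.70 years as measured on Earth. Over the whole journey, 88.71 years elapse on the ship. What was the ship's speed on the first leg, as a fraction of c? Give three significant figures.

β = 0.717

Leg 1: speed unknown; τ_1 = 33.13/γ_1.
Leg 2: γ = 1/√(1 − 0.900²) = 1/√0.1900 = 2.294; τ_2 = 45.74/2.294 = 19.94 years.
Leg 3: γ = 1.11; τ_3 = 50.70/1.110 = 45.68 years.
Total proper time: τ_1 + 19.94 + 45.68 = 88.71, so τ_1 = 88.71 − 65.61 = 23.10 years.
γ_1 = 33.13/23.10 = 1.434; β = √(1 − 1/γ²) = √0.5140.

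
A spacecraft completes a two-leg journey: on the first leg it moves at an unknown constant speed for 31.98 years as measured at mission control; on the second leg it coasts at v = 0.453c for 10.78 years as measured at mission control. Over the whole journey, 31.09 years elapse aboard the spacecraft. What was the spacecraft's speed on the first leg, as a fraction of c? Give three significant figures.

Leg 1: speed unknown; τ_1 = 31.98/γ_1.
Leg 2: γ = 1/√(1 − 0.453²) = 1/√0.7948 = 1.122; τ_2 = 10.78/1.122 = 9.610 years.
Total proper time: τ_1 + 9.610 = 31.09, so τ_1 = 31.09 − 9.610 = 21.48 years.
γ_1 = 31.98/21.48 = 1.489; β = √(1 − 1/γ²) = √0.5489.

β = 0.741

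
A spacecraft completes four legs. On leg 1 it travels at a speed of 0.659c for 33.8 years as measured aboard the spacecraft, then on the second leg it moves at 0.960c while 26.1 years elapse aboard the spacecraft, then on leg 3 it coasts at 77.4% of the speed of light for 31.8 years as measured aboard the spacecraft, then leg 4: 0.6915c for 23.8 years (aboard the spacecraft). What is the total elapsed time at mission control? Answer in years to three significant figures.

Leg 1: γ = 1/√(1 − 0.659²) = 1/√0.5657 = 1.330; Δt_1 = 1.330 × 33.8 = 44.94 years.
Leg 2: γ = 1/√(1 − 0.960²) = 25/7 ≈ 3.571; Δt_2 = 3.571 × 26.1 = 93.21 years.
Leg 3: β = 0.774; γ = 1/√(1 − 0.774²) = 1/√0.4009 = 1.579; Δt_3 = 1.579 × 31.8 = 50.22 years.
Leg 4: γ = 1/√(1 − 0.6915²) = 1/√0.5218 = 1.384; Δt_4 = 1.384 × 23.8 = 32.95 years.
Total: 44.94 + 93.21 + 50.22 + 32.95 years.

Δt = 221 years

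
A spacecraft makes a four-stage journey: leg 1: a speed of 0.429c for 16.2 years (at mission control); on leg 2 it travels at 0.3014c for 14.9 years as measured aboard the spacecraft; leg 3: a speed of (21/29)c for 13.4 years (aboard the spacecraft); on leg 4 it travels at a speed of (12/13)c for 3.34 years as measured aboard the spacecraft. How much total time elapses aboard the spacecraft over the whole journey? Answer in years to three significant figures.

τ = 46.3 years

Leg 1: γ = 1/√(1 − 0.429²) = 1/√0.8160 = 1.107; τ_1 = 16.2/1.107 = 14.63 years.
Leg 2: 14.9 years is already measured aboard the spacecraft.
Leg 3: 13.4 years is already measured aboard the spacecraft.
Leg 4: 3.34 years is already measured aboard the spacecraft.
Total: 14.63 + 14.90 + 13.40 + 3.340 years.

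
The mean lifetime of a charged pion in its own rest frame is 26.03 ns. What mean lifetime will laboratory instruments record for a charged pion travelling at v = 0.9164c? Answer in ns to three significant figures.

Δt = 65.0 ns

γ = 1/√(1 − 0.9164²) = 1/√0.1602 = 2.498
The rest-frame lifetime is the proper time; the lab measures the dilated interval Δt = γτ₀ = 2.498 × 26.03 ns.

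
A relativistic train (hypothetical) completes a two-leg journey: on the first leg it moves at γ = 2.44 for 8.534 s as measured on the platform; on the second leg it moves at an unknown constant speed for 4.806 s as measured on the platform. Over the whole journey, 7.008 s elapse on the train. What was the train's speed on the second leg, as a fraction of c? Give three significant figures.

Leg 1: γ = 2.44; τ_1 = 8.534/2.440 = 3.498 s.
Leg 2: speed unknown; τ_2 = 4.806/γ_2.
Total proper time: 3.498 + τ_2 = 7.008, so τ_2 = 7.008 − 3.498 = 3.510 s.
γ_2 = 4.806/3.510 = 1.369; β = √(1 − 1/γ²) = √0.4665.

β = 0.683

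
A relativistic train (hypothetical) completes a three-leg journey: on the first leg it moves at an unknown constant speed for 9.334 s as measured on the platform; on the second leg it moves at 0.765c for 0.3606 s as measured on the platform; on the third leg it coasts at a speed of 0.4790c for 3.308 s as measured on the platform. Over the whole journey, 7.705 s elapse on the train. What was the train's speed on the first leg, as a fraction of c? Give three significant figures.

β = 0.872

Leg 1: speed unknown; τ_1 = 9.334/γ_1.
Leg 2: γ = 1/√(1 − 0.765²) = 1/√0.4148 = 1.553; τ_2 = 0.3606/1.553 = 0.2322 s.
Leg 3: γ = 1/√(1 − 0.4790²) = 1/√0.7706 = 1.139; τ_3 = 3.308/1.139 = 2.904 s.
Total proper time: τ_1 + 0.2322 + 2.904 = 7.705, so τ_1 = 7.705 − 3.136 = 4.569 s.
γ_1 = 9.334/4.569 = 2.043; β = √(1 − 1/γ²) = √0.7604.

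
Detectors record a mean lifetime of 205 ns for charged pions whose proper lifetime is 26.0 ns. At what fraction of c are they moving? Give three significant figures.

γ = Δt/τ₀ = 205/26.0 = 7.885
β = √(1 − 1/γ²) = √(1 − 0.01609) = √0.9839

v = 0.992c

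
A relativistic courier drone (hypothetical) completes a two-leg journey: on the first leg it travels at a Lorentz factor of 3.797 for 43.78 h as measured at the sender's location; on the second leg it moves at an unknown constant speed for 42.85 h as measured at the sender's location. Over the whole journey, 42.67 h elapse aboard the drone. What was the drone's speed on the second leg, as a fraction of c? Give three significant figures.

β = 0.687

Leg 1: γ = 3.797; τ_1 = 43.78/3.797 = 11.53 h.
Leg 2: speed unknown; τ_2 = 42.85/γ_2.
Total proper time: 11.53 + τ_2 = 42.67, so τ_2 = 42.67 − 11.53 = 31.14 h.
γ_2 = 42.85/31.14 = 1.376; β = √(1 − 1/γ²) = √0.4719.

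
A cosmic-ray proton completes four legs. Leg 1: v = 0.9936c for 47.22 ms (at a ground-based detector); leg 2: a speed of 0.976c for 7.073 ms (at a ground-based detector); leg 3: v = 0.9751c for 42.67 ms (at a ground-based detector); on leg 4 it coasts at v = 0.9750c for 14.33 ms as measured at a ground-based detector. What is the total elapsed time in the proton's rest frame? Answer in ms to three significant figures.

τ = 19.5 ms

Leg 1: γ = 1/√(1 − 0.9936²) = 1/√0.01276 = 8.853; τ_1 = 47.22/8.853 = 5.334 ms.
Leg 2: γ = 1/√(1 − 0.976²) = 1/√0.04742 = 4.592; τ_2 = 7.073/4.592 = 1.540 ms.
Leg 3: γ = 1/√(1 − 0.9751²) = 1/√0.04918 = 4.509; τ_3 = 42.67/4.509 = 9.463 ms.
Leg 4: γ = 1/√(1 − 0.9750²) = 1/√0.04938 = 4.500; τ_4 = 14.33/4.500 = 3.184 ms.
Total: 5.334 + 1.540 + 9.463 + 3.184 ms.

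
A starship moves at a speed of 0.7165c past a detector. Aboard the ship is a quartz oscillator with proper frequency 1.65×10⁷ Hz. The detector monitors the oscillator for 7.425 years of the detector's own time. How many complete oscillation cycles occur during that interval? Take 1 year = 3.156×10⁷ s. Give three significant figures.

γ = 1/√(1 − 0.7165²) = 1/√0.4866 = 1.434
During 7.425 years of lab time, the oscillator's proper time advances by τ = Δt/γ = 7.425/1.434 = 5.180 years = 1.635×10⁸ s.
N = f × τ = 1.65×10⁷ × 1.635×10⁸ = 2.697×10¹⁵.

N = 2.70×10¹⁵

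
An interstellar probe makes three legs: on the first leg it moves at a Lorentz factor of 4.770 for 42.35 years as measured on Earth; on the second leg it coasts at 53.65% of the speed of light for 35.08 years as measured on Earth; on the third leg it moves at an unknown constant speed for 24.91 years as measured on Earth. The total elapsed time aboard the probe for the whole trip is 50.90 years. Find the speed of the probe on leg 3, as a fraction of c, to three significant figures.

Leg 1: γ = 4.770; τ_1 = 42.35/4.770 = 8.878 years.
Leg 2: β = 0.5365; γ = 1/√(1 − 0.5365²) = 1/√0.7122 = 1.185; τ_2 = 35.08/1.185 = 29.60 years.
Leg 3: speed unknown; τ_3 = 24.91/γ_3.
Total proper time: 8.878 + 29.60 + τ_3 = 50.90, so τ_3 = 50.90 − 38.48 = 12.42 years.
γ_3 = 24.91/12.42 = 2.006; β = √(1 − 1/γ²) = √0.7515.

β = 0.867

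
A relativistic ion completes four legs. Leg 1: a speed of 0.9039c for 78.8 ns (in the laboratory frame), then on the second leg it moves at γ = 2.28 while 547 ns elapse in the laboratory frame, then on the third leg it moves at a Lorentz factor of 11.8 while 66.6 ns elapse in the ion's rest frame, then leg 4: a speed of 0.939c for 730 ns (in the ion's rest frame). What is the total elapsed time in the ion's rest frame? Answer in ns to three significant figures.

τ = 1070 ns

Leg 1: γ = 1/√(1 − 0.9039²) = 1/√0.1830 = 2.338; τ_1 = 78.8/2.338 = 33.71 ns.
Leg 2: γ = 2.28; τ_2 = 547/2.280 = 239.9 ns.
Leg 3: 66.6 ns is already measured in the ion's rest frame.
Leg 4: 730 ns is already measured in the ion's rest frame.
Total: 33.71 + 239.9 + 66.60 + 730.0 ns.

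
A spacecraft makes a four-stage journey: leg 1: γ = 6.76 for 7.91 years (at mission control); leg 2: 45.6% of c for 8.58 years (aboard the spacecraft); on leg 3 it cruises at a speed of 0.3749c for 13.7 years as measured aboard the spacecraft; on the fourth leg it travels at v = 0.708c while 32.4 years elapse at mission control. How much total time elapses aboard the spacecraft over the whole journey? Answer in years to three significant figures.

Leg 1: γ = 6.76; τ_1 = 7.91/6.760 = 1.170 years.
Leg 2: 8.58 years is already measured aboard the spacecraft.
Leg 3: 13.7 years is already measured aboard the spacecraft.
Leg 4: γ = 1/√(1 − 0.708²) = 1/√0.4987 = 1.416; τ_4 = 32.4/1.416 = 22.88 years.
Total: 1.170 + 8.580 + 13.70 + 22.88 years.

τ = 46.3 years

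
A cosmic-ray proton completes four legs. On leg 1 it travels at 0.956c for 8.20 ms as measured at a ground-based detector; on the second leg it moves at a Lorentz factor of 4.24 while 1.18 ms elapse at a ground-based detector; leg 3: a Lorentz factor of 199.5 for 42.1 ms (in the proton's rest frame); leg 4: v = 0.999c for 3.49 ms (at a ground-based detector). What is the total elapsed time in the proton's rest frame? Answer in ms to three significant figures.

Leg 1: γ = 1/√(1 − 0.956²) = 1/√0.08606 = 3.409; τ_1 = 8.20/3.409 = 2.406 ms.
Leg 2: γ = 4.24; τ_2 = 1.18/4.240 = 0.2783 ms.
Leg 3: 42.1 ms is already measured in the proton's rest frame.
Leg 4: γ = 1/√(1 − 0.999²) = 1/√0.001999 = 22.37; τ_4 = 3.49/22.37 = 0.1560 ms.
Total: 2.406 + 0.2783 + 42.10 + 0.1560 ms.

τ = 44.9 ms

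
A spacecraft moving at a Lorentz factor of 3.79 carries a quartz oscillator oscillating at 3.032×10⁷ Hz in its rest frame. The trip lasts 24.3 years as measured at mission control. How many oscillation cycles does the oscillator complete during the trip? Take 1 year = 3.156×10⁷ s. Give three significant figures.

γ = 3.79
The oscillator's own cycle count is N = f × τ where τ is the proper time aboard the spacecraft. τ = Δt/γ = 24.3/3.790 = 6.412 years = 2.024×10⁸ s.
N = 3.032×10⁷ × 2.024×10⁸ = 6.135×10¹⁵.

N = 6.14×10¹⁵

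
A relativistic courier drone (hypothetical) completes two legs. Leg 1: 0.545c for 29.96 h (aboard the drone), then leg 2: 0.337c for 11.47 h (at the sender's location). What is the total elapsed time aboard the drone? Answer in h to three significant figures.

τ = 40.8 h

Leg 1: 29.96 h is already measured aboard the drone.
Leg 2: γ = 1/√(1 − 0.337²) = 1/√0.8864 = 1.062; τ_2 = 11.47/1.062 = 10.80 h.
Total: 29.96 + 10.80 h.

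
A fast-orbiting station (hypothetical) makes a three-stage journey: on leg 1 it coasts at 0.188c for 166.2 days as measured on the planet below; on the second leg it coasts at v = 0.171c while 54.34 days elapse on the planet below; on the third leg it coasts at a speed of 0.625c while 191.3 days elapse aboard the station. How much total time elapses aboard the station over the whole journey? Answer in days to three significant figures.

τ = 408 days

Leg 1: γ = 1/√(1 − 0.188²) = 1/√0.9647 = 1.018; τ_1 = 166.2/1.018 = 163.2 days.
Leg 2: γ = 1/√(1 − 0.171²) = 1/√0.9708 = 1.015; τ_2 = 54.34/1.015 = 53.54 days.
Leg 3: 191.3 days is already measured aboard the station.
Total: 163.2 + 53.54 + 191.3 days.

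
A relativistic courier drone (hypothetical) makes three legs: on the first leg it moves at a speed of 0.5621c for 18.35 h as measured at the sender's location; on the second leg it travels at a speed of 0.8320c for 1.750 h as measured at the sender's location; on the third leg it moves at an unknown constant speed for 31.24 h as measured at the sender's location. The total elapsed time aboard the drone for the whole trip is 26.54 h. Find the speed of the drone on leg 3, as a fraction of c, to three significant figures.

Leg 1: γ = 1/√(1 − 0.5621²) = 1/√0.6840 = 1.209; τ_1 = 18.35/1.209 = 15.18 h.
Leg 2: γ = 1/√(1 − 0.8320²) = 1/√0.3078 = 1.803; τ_2 = 1.750/1.803 = 0.9709 h.
Leg 3: speed unknown; τ_3 = 31.24/γ_3.
Total proper time: 15.18 + 0.9709 + τ_3 = 26.54, so τ_3 = 26.54 − 16.15 = 10.39 h.
γ_3 = 31.24/10.39 = 3.006; β = √(1 − 1/γ²) = √0.8893.

β = 0.943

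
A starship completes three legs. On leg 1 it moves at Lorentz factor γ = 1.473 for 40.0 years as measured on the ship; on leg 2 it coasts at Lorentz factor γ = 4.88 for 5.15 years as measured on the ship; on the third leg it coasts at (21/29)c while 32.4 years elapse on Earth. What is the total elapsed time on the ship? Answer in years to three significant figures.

Leg 1: 40.0 years is already measured on the ship.
Leg 2: 5.15 years is already measured on the ship.
Leg 3: γ = 1/√(1 − (21/29)²) = 29/20 = 1.450; τ_3 = 32.4/1.450 = 22.34 years.
Total: 40.00 + 5.150 + 22.34 years.

τ = 67.5 years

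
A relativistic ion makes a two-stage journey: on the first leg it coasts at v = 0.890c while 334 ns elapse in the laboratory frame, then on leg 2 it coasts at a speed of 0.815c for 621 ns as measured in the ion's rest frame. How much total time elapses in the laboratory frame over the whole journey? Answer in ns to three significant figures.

Leg 1: 334 ns is already measured in the laboratory frame.
Leg 2: γ = 1/√(1 − 0.815²) = 1/√0.3358 = 1.726; Δt_2 = 1.726 × 621 = 1072 ns.
Total: 334.0 + 1072 ns.

Δt = 1410 ns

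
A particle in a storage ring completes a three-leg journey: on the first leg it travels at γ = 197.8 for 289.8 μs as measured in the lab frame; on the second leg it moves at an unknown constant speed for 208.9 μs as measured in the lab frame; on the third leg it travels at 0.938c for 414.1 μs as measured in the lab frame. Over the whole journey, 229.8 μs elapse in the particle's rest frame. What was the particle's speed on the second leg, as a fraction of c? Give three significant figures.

β = 0.914

Leg 1: γ = 197.8; τ_1 = 289.8/197.8 = 1.465 μs.
Leg 2: speed unknown; τ_2 = 208.9/γ_2.
Leg 3: γ = 1/√(1 − 0.938²) = 1/√0.1202 = 2.885; τ_3 = 414.1/2.885 = 143.5 μs.
Total proper time: 1.465 + τ_2 + 143.5 = 229.8, so τ_2 = 229.8 − 145.0 = 84.79 μs.
γ_2 = 208.9/84.79 = 2.464; β = √(1 − 1/γ²) = √0.8352.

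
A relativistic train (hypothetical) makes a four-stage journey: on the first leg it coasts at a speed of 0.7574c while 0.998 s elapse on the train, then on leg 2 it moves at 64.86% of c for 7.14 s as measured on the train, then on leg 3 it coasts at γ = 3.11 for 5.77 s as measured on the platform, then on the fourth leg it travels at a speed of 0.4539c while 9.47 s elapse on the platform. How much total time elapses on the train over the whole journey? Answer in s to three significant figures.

τ = 18.4 s

Leg 1: 0.998 s is already measured on the train.
Leg 2: 7.14 s is already measured on the train.
Leg 3: γ = 3.11; τ_3 = 5.77/3.110 = 1.855 s.
Leg 4: γ = 1/√(1 − 0.4539²) = 1/√0.7940 = 1.122; τ_4 = 9.47/1.122 = 8.438 s.
Total: 0.9980 + 7.140 + 1.855 + 8.438 s.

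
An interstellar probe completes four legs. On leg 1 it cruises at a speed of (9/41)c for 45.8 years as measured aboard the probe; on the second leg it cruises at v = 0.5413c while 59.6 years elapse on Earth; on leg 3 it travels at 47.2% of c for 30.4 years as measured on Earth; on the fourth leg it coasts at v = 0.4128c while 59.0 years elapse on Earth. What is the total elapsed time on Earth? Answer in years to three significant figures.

Δt = 196 years

Leg 1: γ = 1/√(1 − (9/41)²) = 41/40 = 1.025; Δt_1 = 1.025 × 45.8 = 46.95 years.
Leg 2: 59.6 years is already measured on Earth.
Leg 3: 30.4 years is already measured on Earth.
Leg 4: 59.0 years is already measured on Earth.
Total: 46.95 + 59.60 + 30.40 + 59.00 years.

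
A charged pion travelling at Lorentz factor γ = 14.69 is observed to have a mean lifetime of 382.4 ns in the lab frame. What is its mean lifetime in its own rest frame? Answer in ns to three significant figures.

τ₀ = 26.0 ns

γ = 14.69
The lab-frame lifetime is the dilated interval; the proper lifetime is τ₀ = Δt/γ = 382.4/14.69 ns.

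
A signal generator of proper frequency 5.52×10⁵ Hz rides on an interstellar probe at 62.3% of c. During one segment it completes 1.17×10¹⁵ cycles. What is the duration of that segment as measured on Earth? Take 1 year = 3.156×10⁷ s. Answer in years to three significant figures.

β = 0.623; γ = 1/√(1 − 0.623²) = 1/√0.6119 = 1.278
Proper time for N cycles: τ = N/f = 1.17×10¹⁵/(5.52×10⁵) = 2.120×10⁹ s = 67.16 years.
Lab-frame duration Δt = γτ = 1.278 × 67.16 = 85.86 years.

Δt = 85.9 years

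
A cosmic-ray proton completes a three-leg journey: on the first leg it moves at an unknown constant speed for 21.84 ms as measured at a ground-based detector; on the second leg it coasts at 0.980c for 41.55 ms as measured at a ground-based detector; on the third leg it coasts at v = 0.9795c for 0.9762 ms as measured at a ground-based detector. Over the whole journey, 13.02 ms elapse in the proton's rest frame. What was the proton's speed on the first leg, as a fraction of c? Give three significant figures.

β = 0.978

Leg 1: speed unknown; τ_1 = 21.84/γ_1.
Leg 2: γ = 1/√(1 − 0.980²) = 1/√0.03960 = 5.025; τ_2 = 41.55/5.025 = 8.268 ms.
Leg 3: γ = 1/√(1 − 0.9795²) = 1/√0.04058 = 4.964; τ_3 = 0.9762/4.964 = 0.1966 ms.
Total proper time: τ_1 + 8.268 + 0.1966 = 13.02, so τ_1 = 13.02 − 8.465 = 4.555 ms.
γ_1 = 21.84/4.555 = 4.795; β = √(1 − 1/γ²) = √0.9565.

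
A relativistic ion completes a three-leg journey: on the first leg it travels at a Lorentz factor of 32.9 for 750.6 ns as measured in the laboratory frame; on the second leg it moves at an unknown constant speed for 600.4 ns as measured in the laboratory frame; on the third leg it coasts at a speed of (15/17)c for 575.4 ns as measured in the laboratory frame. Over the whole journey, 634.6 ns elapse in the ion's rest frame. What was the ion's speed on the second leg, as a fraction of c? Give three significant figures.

Leg 1: γ = 32.9; τ_1 = 750.6/32.90 = 22.81 ns.
Leg 2: speed unknown; τ_2 = 600.4/γ_2.
Leg 3: γ = 1/√(1 − (15/17)²) = 17/8 = 2.125; τ_3 = 575.4/2.125 = 270.8 ns.
Total proper time: 22.81 + τ_2 + 270.8 = 634.6, so τ_2 = 634.6 − 293.6 = 341.0 ns.
γ_2 = 600.4/341.0 = 1.761; β = √(1 − 1/γ²) = √0.6774.

β = 0.823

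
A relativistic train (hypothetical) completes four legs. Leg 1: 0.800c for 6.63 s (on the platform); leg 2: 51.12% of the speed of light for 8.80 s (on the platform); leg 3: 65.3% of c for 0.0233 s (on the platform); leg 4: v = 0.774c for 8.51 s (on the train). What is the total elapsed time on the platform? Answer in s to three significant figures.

Δt = 28.9 s

Leg 1: 6.63 s is already measured on the platform.
Leg 2: 8.80 s is already measured on the platform.
Leg 3: 0.0233 s is already measured on the platform.
Leg 4: γ = 1/√(1 − 0.774²) = 1/√0.4009 = 1.579; Δt_4 = 1.579 × 8.51 = 13.44 s.
Total: 6.630 + 8.800 + 0.02330 + 13.44 s.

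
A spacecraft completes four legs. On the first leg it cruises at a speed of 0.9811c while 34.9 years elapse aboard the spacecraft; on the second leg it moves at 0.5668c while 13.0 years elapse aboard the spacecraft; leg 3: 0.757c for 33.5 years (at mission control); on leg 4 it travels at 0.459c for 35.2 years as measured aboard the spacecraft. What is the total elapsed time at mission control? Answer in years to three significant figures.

Leg 1: γ = 1/√(1 − 0.9811²) = 1/√0.03744 = 5.168; Δt_1 = 5.168 × 34.9 = 180.4 years.
Leg 2: γ = 1/√(1 − 0.5668²) = 1/√0.6787 = 1.214; Δt_2 = 1.214 × 13.0 = 15.78 years.
Leg 3: 33.5 years is already measured at mission control.
Leg 4: γ = 1/√(1 − 0.459²) = 1/√0.7893 = 1.126; Δt_4 = 1.126 × 35.2 = 39.62 years.
Total: 180.4 + 15.78 + 33.50 + 39.62 years.

Δt = 269 years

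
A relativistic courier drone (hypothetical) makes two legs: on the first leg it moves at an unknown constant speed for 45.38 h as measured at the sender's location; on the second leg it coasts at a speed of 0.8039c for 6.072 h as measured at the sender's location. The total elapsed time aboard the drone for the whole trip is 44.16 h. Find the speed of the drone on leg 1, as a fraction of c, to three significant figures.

β = 0.449

Leg 1: speed unknown; τ_1 = 45.38/γ_1.
Leg 2: γ = 1/√(1 − 0.8039²) = 1/√0.3537 = 1.681; τ_2 = 6.072/1.681 = 3.611 h.
Total proper time: τ_1 + 3.611 = 44.16, so τ_1 = 44.16 − 3.611 = 40.55 h.
γ_1 = 45.38/40.55 = 1.119; β = √(1 − 1/γ²) = √0.2016.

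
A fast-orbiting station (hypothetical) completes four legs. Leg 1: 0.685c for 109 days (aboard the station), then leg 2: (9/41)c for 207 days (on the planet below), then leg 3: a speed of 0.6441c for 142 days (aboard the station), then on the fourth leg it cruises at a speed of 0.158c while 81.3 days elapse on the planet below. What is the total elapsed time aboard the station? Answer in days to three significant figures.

Leg 1: 109 days is already measured aboard the station.
Leg 2: γ = 1/√(1 − (9/41)²) = 41/40 = 1.025; τ_2 = 207/1.025 = 202.0 days.
Leg 3: 142 days is already measured aboard the station.
Leg 4: γ = 1/√(1 − 0.158²) = 1/√0.9750 = 1.013; τ_4 = 81.3/1.013 = 80.28 days.
Total: 109.0 + 202.0 + 142.0 + 80.28 days.

τ = 533 days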